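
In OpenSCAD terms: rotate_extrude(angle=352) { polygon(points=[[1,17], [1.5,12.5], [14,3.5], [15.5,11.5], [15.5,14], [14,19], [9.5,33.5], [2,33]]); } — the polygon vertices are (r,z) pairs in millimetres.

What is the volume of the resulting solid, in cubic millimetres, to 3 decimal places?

Profile (r,z), 8 vertices: (1,17) (1.5,12.5) (14,3.5) (15.5,11.5) (15.5,14) (14,19) (9.5,33.5) (2,33)
edge 0: (1,17)→(1.5,12.5)  cross = 1·12.5 − 1.5·17 = -13.0000; (r_i+r_j)·cross = 2.5·-13.0000 = -32.5000
edge 1: (1.5,12.5)→(14,3.5)  cross = 1.5·3.5 − 14·12.5 = -169.7500; (r_i+r_j)·cross = 15.5·-169.7500 = -2631.1250
edge 2: (14,3.5)→(15.5,11.5)  cross = 14·11.5 − 15.5·3.5 = 106.7500; (r_i+r_j)·cross = 29.5·106.7500 = 3149.1250
edge 3: (15.5,11.5)→(15.5,14)  cross = 15.5·14 − 15.5·11.5 = 38.7500; (r_i+r_j)·cross = 31·38.7500 = 1201.2500
edge 4: (15.5,14)→(14,19)  cross = 15.5·19 − 14·14 = 98.5000; (r_i+r_j)·cross = 29.5·98.5000 = 2905.7500
edge 5: (14,19)→(9.5,33.5)  cross = 14·33.5 − 9.5·19 = 288.5000; (r_i+r_j)·cross = 23.5·288.5000 = 6779.7500
edge 6: (9.5,33.5)→(2,33)  cross = 9.5·33 − 2·33.5 = 246.5000; (r_i+r_j)·cross = 11.5·246.5000 = 2834.7500
edge 7: (2,33)→(1,17)  cross = 2·17 − 1·33 = 1.0000; (r_i+r_j)·cross = 3·1.0000 = 3.0000
Σcross = 597.2500 → A = |Σcross|/2 = 298.6250 mm²
Σ(r_i+r_j)·cross = 14210.0000 → first moment M = |Σ|/6 = 2368.3333
R_c = M/A = 2368.3333/298.6250 = 7.9308 mm
θ = 352° = 6.143559 rad
V = θ·R_c·A = 6.143559·7.9308·298.6250 = 14549.995 mm³

Volume = 14549.995 mm³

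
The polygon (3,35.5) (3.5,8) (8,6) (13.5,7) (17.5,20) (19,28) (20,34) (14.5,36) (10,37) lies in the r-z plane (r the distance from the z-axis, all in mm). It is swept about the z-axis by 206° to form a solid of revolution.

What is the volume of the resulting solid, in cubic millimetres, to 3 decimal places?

Profile (r,z), 9 vertices: (3,35.5) (3.5,8) (8,6) (13.5,7) (17.5,20) (19,28) (20,34) (14.5,36) (10,37)
edge 0: (3,35.5)→(3.5,8)  cross = 3·8 − 3.5·35.5 = -100.2500; (r_i+r_j)·cross = 6.5·-100.2500 = -651.6250
edge 1: (3.5,8)→(8,6)  cross = 3.5·6 − 8·8 = -43.0000; (r_i+r_j)·cross = 11.5·-43.0000 = -494.5000
edge 2: (8,6)→(13.5,7)  cross = 8·7 − 13.5·6 = -25.0000; (r_i+r_j)·cross = 21.5·-25.0000 = -537.5000
edge 3: (13.5,7)→(17.5,20)  cross = 13.5·20 − 17.5·7 = 147.5000; (r_i+r_j)·cross = 31·147.5000 = 4572.5000
edge 4: (17.5,20)→(19,28)  cross = 17.5·28 − 19·20 = 110.0000; (r_i+r_j)·cross = 36.5·110.0000 = 4015.0000
edge 5: (19,28)→(20,34)  cross = 19·34 − 20·28 = 86.0000; (r_i+r_j)·cross = 39·86.0000 = 3354.0000
edge 6: (20,34)→(14.5,36)  cross = 20·36 − 14.5·34 = 227.0000; (r_i+r_j)·cross = 34.5·227.0000 = 7831.5000
edge 7: (14.5,36)→(10,37)  cross = 14.5·37 − 10·36 = 176.5000; (r_i+r_j)·cross = 24.5·176.5000 = 4324.2500
edge 8: (10,37)→(3,35.5)  cross = 10·35.5 − 3·37 = 244.0000; (r_i+r_j)·cross = 13·244.0000 = 3172.0000
Σcross = 822.7500 → A = |Σcross|/2 = 411.3750 mm²
Σ(r_i+r_j)·cross = 25585.6250 → first moment M = |Σ|/6 = 4264.2708
R_c = M/A = 4264.2708/411.3750 = 10.3659 mm
θ = 206° = 3.595378 rad
V = θ·R_c·A = 3.595378·10.3659·411.3750 = 15331.667 mm³

Volume = 15331.667 mm³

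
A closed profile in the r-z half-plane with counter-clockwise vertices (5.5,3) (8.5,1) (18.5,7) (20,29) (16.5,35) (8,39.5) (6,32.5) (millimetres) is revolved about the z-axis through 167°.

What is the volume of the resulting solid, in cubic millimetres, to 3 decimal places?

Volume = 15427.628 mm³

Profile (r,z), 7 vertices: (5.5,3) (8.5,1) (18.5,7) (20,29) (16.5,35) (8,39.5) (6,32.5)
edge 0: (5.5,3)→(8.5,1)  cross = 5.5·1 − 8.5·3 = -20.0000; (r_i+r_j)·cross = 14·-20.0000 = -280.0000
edge 1: (8.5,1)→(18.5,7)  cross = 8.5·7 − 18.5·1 = 41.0000; (r_i+r_j)·cross = 27·41.0000 = 1107.0000
edge 2: (18.5,7)→(20,29)  cross = 18.5·29 − 20·7 = 396.5000; (r_i+r_j)·cross = 38.5·396.5000 = 15265.2500
edge 3: (20,29)→(16.5,35)  cross = 20·35 − 16.5·29 = 221.5000; (r_i+r_j)·cross = 36.5·221.5000 = 8084.7500
edge 4: (16.5,35)→(8,39.5)  cross = 16.5·39.5 − 8·35 = 371.7500; (r_i+r_j)·cross = 24.5·371.7500 = 9107.8750
edge 5: (8,39.5)→(6,32.5)  cross = 8·32.5 − 6·39.5 = 23.0000; (r_i+r_j)·cross = 14·23.0000 = 322.0000
edge 6: (6,32.5)→(5.5,3)  cross = 6·3 − 5.5·32.5 = -160.7500; (r_i+r_j)·cross = 11.5·-160.7500 = -1848.6250
Σcross = 873.0000 → A = |Σcross|/2 = 436.5000 mm²
Σ(r_i+r_j)·cross = 31758.2500 → first moment M = |Σ|/6 = 5293.0417
R_c = M/A = 5293.0417/436.5000 = 12.1261 mm
θ = 167° = 2.914700 rad
V = θ·R_c·A = 2.914700·12.1261·436.5000 = 15427.628 mm³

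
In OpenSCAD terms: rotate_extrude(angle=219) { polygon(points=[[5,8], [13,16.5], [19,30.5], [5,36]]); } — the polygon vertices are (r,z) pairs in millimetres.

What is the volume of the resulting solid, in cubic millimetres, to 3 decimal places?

Profile (r,z), 4 vertices: (5,8) (13,16.5) (19,30.5) (5,36)
edge 0: (5,8)→(13,16.5)  cross = 5·16.5 − 13·8 = -21.5000; (r_i+r_j)·cross = 18·-21.5000 = -387.0000
edge 1: (13,16.5)→(19,30.5)  cross = 13·30.5 − 19·16.5 = 83.0000; (r_i+r_j)·cross = 32·83.0000 = 2656.0000
edge 2: (19,30.5)→(5,36)  cross = 19·36 − 5·30.5 = 531.5000; (r_i+r_j)·cross = 24·531.5000 = 12756.0000
edge 3: (5,36)→(5,8)  cross = 5·8 − 5·36 = -140.0000; (r_i+r_j)·cross = 10·-140.0000 = -1400.0000
Σcross = 453.0000 → A = |Σcross|/2 = 226.5000 mm²
Σ(r_i+r_j)·cross = 13625.0000 → first moment M = |Σ|/6 = 2270.8333
R_c = M/A = 2270.8333/226.5000 = 10.0258 mm
θ = 219° = 3.822271 rad
V = θ·R_c·A = 3.822271·10.0258·226.5000 = 8679.741 mm³

Volume = 8679.741 mm³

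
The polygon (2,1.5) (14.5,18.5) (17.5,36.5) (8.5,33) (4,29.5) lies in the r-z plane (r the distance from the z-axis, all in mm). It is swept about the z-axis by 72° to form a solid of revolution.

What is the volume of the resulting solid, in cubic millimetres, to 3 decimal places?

Volume = 3129.550 mm³

Profile (r,z), 5 vertices: (2,1.5) (14.5,18.5) (17.5,36.5) (8.5,33) (4,29.5)
edge 0: (2,1.5)→(14.5,18.5)  cross = 2·18.5 − 14.5·1.5 = 15.2500; (r_i+r_j)·cross = 16.5·15.2500 = 251.6250
edge 1: (14.5,18.5)→(17.5,36.5)  cross = 14.5·36.5 − 17.5·18.5 = 205.5000; (r_i+r_j)·cross = 32·205.5000 = 6576.0000
edge 2: (17.5,36.5)→(8.5,33)  cross = 17.5·33 − 8.5·36.5 = 267.2500; (r_i+r_j)·cross = 26·267.2500 = 6948.5000
edge 3: (8.5,33)→(4,29.5)  cross = 8.5·29.5 − 4·33 = 118.7500; (r_i+r_j)·cross = 12.5·118.7500 = 1484.3750
edge 4: (4,29.5)→(2,1.5)  cross = 4·1.5 − 2·29.5 = -53.0000; (r_i+r_j)·cross = 6·-53.0000 = -318.0000
Σcross = 553.7500 → A = |Σcross|/2 = 276.8750 mm²
Σ(r_i+r_j)·cross = 14942.5000 → first moment M = |Σ|/6 = 2490.4167
R_c = M/A = 2490.4167/276.8750 = 8.9947 mm
θ = 72° = 1.256637 rad
V = θ·R_c·A = 1.256637·8.9947·276.8750 = 3129.550 mm³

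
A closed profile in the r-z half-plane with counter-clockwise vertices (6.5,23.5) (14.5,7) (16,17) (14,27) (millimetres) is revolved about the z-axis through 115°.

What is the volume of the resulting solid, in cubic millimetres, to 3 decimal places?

Volume = 2297.744 mm³

Profile (r,z), 4 vertices: (6.5,23.5) (14.5,7) (16,17) (14,27)
edge 0: (6.5,23.5)→(14.5,7)  cross = 6.5·7 − 14.5·23.5 = -295.2500; (r_i+r_j)·cross = 21·-295.2500 = -6200.2500
edge 1: (14.5,7)→(16,17)  cross = 14.5·17 − 16·7 = 134.5000; (r_i+r_j)·cross = 30.5·134.5000 = 4102.2500
edge 2: (16,17)→(14,27)  cross = 16·27 − 14·17 = 194.0000; (r_i+r_j)·cross = 30·194.0000 = 5820.0000
edge 3: (14,27)→(6.5,23.5)  cross = 14·23.5 − 6.5·27 = 153.5000; (r_i+r_j)·cross = 20.5·153.5000 = 3146.7500
Σcross = 186.7500 → A = |Σcross|/2 = 93.3750 mm²
Σ(r_i+r_j)·cross = 6868.7500 → first moment M = |Σ|/6 = 1144.7917
R_c = M/A = 1144.7917/93.3750 = 12.2602 mm
θ = 115° = 2.007129 rad
V = θ·R_c·A = 2.007129·12.2602·93.3750 = 2297.744 mm³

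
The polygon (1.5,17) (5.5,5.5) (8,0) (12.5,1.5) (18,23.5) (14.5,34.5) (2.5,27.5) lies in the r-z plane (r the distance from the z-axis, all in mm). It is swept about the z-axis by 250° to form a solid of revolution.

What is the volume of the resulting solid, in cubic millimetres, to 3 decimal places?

Volume = 15720.144 mm³

Profile (r,z), 7 vertices: (1.5,17) (5.5,5.5) (8,0) (12.5,1.5) (18,23.5) (14.5,34.5) (2.5,27.5)
edge 0: (1.5,17)→(5.5,5.5)  cross = 1.5·5.5 − 5.5·17 = -85.2500; (r_i+r_j)·cross = 7·-85.2500 = -596.7500
edge 1: (5.5,5.5)→(8,0)  cross = 5.5·0 − 8·5.5 = -44.0000; (r_i+r_j)·cross = 13.5·-44.0000 = -594.0000
edge 2: (8,0)→(12.5,1.5)  cross = 8·1.5 − 12.5·0 = 12.0000; (r_i+r_j)·cross = 20.5·12.0000 = 246.0000
edge 3: (12.5,1.5)→(18,23.5)  cross = 12.5·23.5 − 18·1.5 = 266.7500; (r_i+r_j)·cross = 30.5·266.7500 = 8135.8750
edge 4: (18,23.5)→(14.5,34.5)  cross = 18·34.5 − 14.5·23.5 = 280.2500; (r_i+r_j)·cross = 32.5·280.2500 = 9108.1250
edge 5: (14.5,34.5)→(2.5,27.5)  cross = 14.5·27.5 − 2.5·34.5 = 312.5000; (r_i+r_j)·cross = 17·312.5000 = 5312.5000
edge 6: (2.5,27.5)→(1.5,17)  cross = 2.5·17 − 1.5·27.5 = 1.2500; (r_i+r_j)·cross = 4·1.2500 = 5.0000
Σcross = 743.5000 → A = |Σcross|/2 = 371.7500 mm²
Σ(r_i+r_j)·cross = 21616.7500 → first moment M = |Σ|/6 = 3602.7917
R_c = M/A = 3602.7917/371.7500 = 9.6914 mm
θ = 250° = 4.363323 rad
V = θ·R_c·A = 4.363323·9.6914·371.7500 = 15720.144 mm³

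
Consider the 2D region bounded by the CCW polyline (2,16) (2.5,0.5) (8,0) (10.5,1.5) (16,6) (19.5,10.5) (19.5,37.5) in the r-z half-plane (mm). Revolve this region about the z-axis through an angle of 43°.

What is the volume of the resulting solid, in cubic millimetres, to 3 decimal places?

Profile (r,z), 7 vertices: (2,16) (2.5,0.5) (8,0) (10.5,1.5) (16,6) (19.5,10.5) (19.5,37.5)
edge 0: (2,16)→(2.5,0.5)  cross = 2·0.5 − 2.5·16 = -39.0000; (r_i+r_j)·cross = 4.5·-39.0000 = -175.5000
edge 1: (2.5,0.5)→(8,0)  cross = 2.5·0 − 8·0.5 = -4.0000; (r_i+r_j)·cross = 10.5·-4.0000 = -42.0000
edge 2: (8,0)→(10.5,1.5)  cross = 8·1.5 − 10.5·0 = 12.0000; (r_i+r_j)·cross = 18.5·12.0000 = 222.0000
edge 3: (10.5,1.5)→(16,6)  cross = 10.5·6 − 16·1.5 = 39.0000; (r_i+r_j)·cross = 26.5·39.0000 = 1033.5000
edge 4: (16,6)→(19.5,10.5)  cross = 16·10.5 − 19.5·6 = 51.0000; (r_i+r_j)·cross = 35.5·51.0000 = 1810.5000
edge 5: (19.5,10.5)→(19.5,37.5)  cross = 19.5·37.5 − 19.5·10.5 = 526.5000; (r_i+r_j)·cross = 39·526.5000 = 20533.5000
edge 6: (19.5,37.5)→(2,16)  cross = 19.5·16 − 2·37.5 = 237.0000; (r_i+r_j)·cross = 21.5·237.0000 = 5095.5000
Σcross = 822.5000 → A = |Σcross|/2 = 411.2500 mm²
Σ(r_i+r_j)·cross = 28477.5000 → first moment M = |Σ|/6 = 4746.2500
R_c = M/A = 4746.2500/411.2500 = 11.5410 mm
θ = 43° = 0.750492 rad
V = θ·R_c·A = 0.750492·11.5410·411.2500 = 3562.021 mm³

Volume = 3562.021 mm³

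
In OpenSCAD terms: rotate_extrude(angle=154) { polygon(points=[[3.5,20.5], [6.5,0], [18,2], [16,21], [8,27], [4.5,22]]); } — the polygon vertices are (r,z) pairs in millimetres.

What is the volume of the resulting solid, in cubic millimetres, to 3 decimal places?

Volume = 8013.809 mm³

Profile (r,z), 6 vertices: (3.5,20.5) (6.5,0) (18,2) (16,21) (8,27) (4.5,22)
edge 0: (3.5,20.5)→(6.5,0)  cross = 3.5·0 − 6.5·20.5 = -133.2500; (r_i+r_j)·cross = 10·-133.2500 = -1332.5000
edge 1: (6.5,0)→(18,2)  cross = 6.5·2 − 18·0 = 13.0000; (r_i+r_j)·cross = 24.5·13.0000 = 318.5000
edge 2: (18,2)→(16,21)  cross = 18·21 − 16·2 = 346.0000; (r_i+r_j)·cross = 34·346.0000 = 11764.0000
edge 3: (16,21)→(8,27)  cross = 16·27 − 8·21 = 264.0000; (r_i+r_j)·cross = 24·264.0000 = 6336.0000
edge 4: (8,27)→(4.5,22)  cross = 8·22 − 4.5·27 = 54.5000; (r_i+r_j)·cross = 12.5·54.5000 = 681.2500
edge 5: (4.5,22)→(3.5,20.5)  cross = 4.5·20.5 − 3.5·22 = 15.2500; (r_i+r_j)·cross = 8·15.2500 = 122.0000
Σcross = 559.5000 → A = |Σcross|/2 = 279.7500 mm²
Σ(r_i+r_j)·cross = 17889.2500 → first moment M = |Σ|/6 = 2981.5417
R_c = M/A = 2981.5417/279.7500 = 10.6579 mm
θ = 154° = 2.687807 rad
V = θ·R_c·A = 2.687807·10.6579·279.7500 = 8013.809 mm³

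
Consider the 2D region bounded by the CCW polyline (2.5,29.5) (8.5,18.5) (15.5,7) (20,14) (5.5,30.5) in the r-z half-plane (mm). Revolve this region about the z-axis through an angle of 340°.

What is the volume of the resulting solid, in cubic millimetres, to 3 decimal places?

Volume = 9207.281 mm³

Profile (r,z), 5 vertices: (2.5,29.5) (8.5,18.5) (15.5,7) (20,14) (5.5,30.5)
edge 0: (2.5,29.5)→(8.5,18.5)  cross = 2.5·18.5 − 8.5·29.5 = -204.5000; (r_i+r_j)·cross = 11·-204.5000 = -2249.5000
edge 1: (8.5,18.5)→(15.5,7)  cross = 8.5·7 − 15.5·18.5 = -227.2500; (r_i+r_j)·cross = 24·-227.2500 = -5454.0000
edge 2: (15.5,7)→(20,14)  cross = 15.5·14 − 20·7 = 77.0000; (r_i+r_j)·cross = 35.5·77.0000 = 2733.5000
edge 3: (20,14)→(5.5,30.5)  cross = 20·30.5 − 5.5·14 = 533.0000; (r_i+r_j)·cross = 25.5·533.0000 = 13591.5000
edge 4: (5.5,30.5)→(2.5,29.5)  cross = 5.5·29.5 − 2.5·30.5 = 86.0000; (r_i+r_j)·cross = 8·86.0000 = 688.0000
Σcross = 264.2500 → A = |Σcross|/2 = 132.1250 mm²
Σ(r_i+r_j)·cross = 9309.5000 → first moment M = |Σ|/6 = 1551.5833
R_c = M/A = 1551.5833/132.1250 = 11.7433 mm
θ = 340° = 5.934119 rad
V = θ·R_c·A = 5.934119·11.7433·132.1250 = 9207.281 mm³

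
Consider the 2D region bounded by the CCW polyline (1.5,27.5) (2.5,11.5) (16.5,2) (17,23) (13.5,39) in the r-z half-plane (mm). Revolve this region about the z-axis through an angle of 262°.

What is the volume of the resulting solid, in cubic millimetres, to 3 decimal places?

Profile (r,z), 5 vertices: (1.5,27.5) (2.5,11.5) (16.5,2) (17,23) (13.5,39)
edge 0: (1.5,27.5)→(2.5,11.5)  cross = 1.5·11.5 − 2.5·27.5 = -51.5000; (r_i+r_j)·cross = 4·-51.5000 = -206.0000
edge 1: (2.5,11.5)→(16.5,2)  cross = 2.5·2 − 16.5·11.5 = -184.7500; (r_i+r_j)·cross = 19·-184.7500 = -3510.2500
edge 2: (16.5,2)→(17,23)  cross = 16.5·23 − 17·2 = 345.5000; (r_i+r_j)·cross = 33.5·345.5000 = 11574.2500
edge 3: (17,23)→(13.5,39)  cross = 17·39 − 13.5·23 = 352.5000; (r_i+r_j)·cross = 30.5·352.5000 = 10751.2500
edge 4: (13.5,39)→(1.5,27.5)  cross = 13.5·27.5 − 1.5·39 = 312.7500; (r_i+r_j)·cross = 15·312.7500 = 4691.2500
Σcross = 774.5000 → A = |Σcross|/2 = 387.2500 mm²
Σ(r_i+r_j)·cross = 23300.5000 → first moment M = |Σ|/6 = 3883.4167
R_c = M/A = 3883.4167/387.2500 = 10.0282 mm
θ = 262° = 4.572763 rad
V = θ·R_c·A = 4.572763·10.0282·387.2500 = 17757.943 mm³

Volume = 17757.943 mm³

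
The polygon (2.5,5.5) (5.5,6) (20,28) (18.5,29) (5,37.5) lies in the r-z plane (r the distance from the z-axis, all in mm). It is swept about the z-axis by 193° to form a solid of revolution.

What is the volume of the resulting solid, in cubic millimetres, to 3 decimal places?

Volume = 8719.184 mm³

Profile (r,z), 5 vertices: (2.5,5.5) (5.5,6) (20,28) (18.5,29) (5,37.5)
edge 0: (2.5,5.5)→(5.5,6)  cross = 2.5·6 − 5.5·5.5 = -15.2500; (r_i+r_j)·cross = 8·-15.2500 = -122.0000
edge 1: (5.5,6)→(20,28)  cross = 5.5·28 − 20·6 = 34.0000; (r_i+r_j)·cross = 25.5·34.0000 = 867.0000
edge 2: (20,28)→(18.5,29)  cross = 20·29 − 18.5·28 = 62.0000; (r_i+r_j)·cross = 38.5·62.0000 = 2387.0000
edge 3: (18.5,29)→(5,37.5)  cross = 18.5·37.5 − 5·29 = 548.7500; (r_i+r_j)·cross = 23.5·548.7500 = 12895.6250
edge 4: (5,37.5)→(2.5,5.5)  cross = 5·5.5 − 2.5·37.5 = -66.2500; (r_i+r_j)·cross = 7.5·-66.2500 = -496.8750
Σcross = 563.2500 → A = |Σcross|/2 = 281.6250 mm²
Σ(r_i+r_j)·cross = 15530.7500 → first moment M = |Σ|/6 = 2588.4583
R_c = M/A = 2588.4583/281.6250 = 9.1912 mm
θ = 193° = 3.368485 rad
V = θ·R_c·A = 3.368485·9.1912·281.6250 = 8719.184 mm³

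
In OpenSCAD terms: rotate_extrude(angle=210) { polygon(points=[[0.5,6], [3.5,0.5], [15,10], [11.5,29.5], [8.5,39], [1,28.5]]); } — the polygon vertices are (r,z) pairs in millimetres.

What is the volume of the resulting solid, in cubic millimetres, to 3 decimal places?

Volume = 9149.540 mm³

Profile (r,z), 6 vertices: (0.5,6) (3.5,0.5) (15,10) (11.5,29.5) (8.5,39) (1,28.5)
edge 0: (0.5,6)→(3.5,0.5)  cross = 0.5·0.5 − 3.5·6 = -20.7500; (r_i+r_j)·cross = 4·-20.7500 = -83.0000
edge 1: (3.5,0.5)→(15,10)  cross = 3.5·10 − 15·0.5 = 27.5000; (r_i+r_j)·cross = 18.5·27.5000 = 508.7500
edge 2: (15,10)→(11.5,29.5)  cross = 15·29.5 − 11.5·10 = 327.5000; (r_i+r_j)·cross = 26.5·327.5000 = 8678.7500
edge 3: (11.5,29.5)→(8.5,39)  cross = 11.5·39 − 8.5·29.5 = 197.7500; (r_i+r_j)·cross = 20·197.7500 = 3955.0000
edge 4: (8.5,39)→(1,28.5)  cross = 8.5·28.5 − 1·39 = 203.2500; (r_i+r_j)·cross = 9.5·203.2500 = 1930.8750
edge 5: (1,28.5)→(0.5,6)  cross = 1·6 − 0.5·28.5 = -8.2500; (r_i+r_j)·cross = 1.5·-8.2500 = -12.3750
Σcross = 727.0000 → A = |Σcross|/2 = 363.5000 mm²
Σ(r_i+r_j)·cross = 14978.0000 → first moment M = |Σ|/6 = 2496.3333
R_c = M/A = 2496.3333/363.5000 = 6.8675 mm
θ = 210° = 3.665191 rad
V = θ·R_c·A = 3.665191·6.8675·363.5000 = 9149.540 mm³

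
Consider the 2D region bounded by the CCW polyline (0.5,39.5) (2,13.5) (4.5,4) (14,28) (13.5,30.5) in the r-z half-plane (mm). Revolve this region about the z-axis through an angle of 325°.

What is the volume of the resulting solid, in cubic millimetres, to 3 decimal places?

Profile (r,z), 5 vertices: (0.5,39.5) (2,13.5) (4.5,4) (14,28) (13.5,30.5)
edge 0: (0.5,39.5)→(2,13.5)  cross = 0.5·13.5 − 2·39.5 = -72.2500; (r_i+r_j)·cross = 2.5·-72.2500 = -180.6250
edge 1: (2,13.5)→(4.5,4)  cross = 2·4 − 4.5·13.5 = -52.7500; (r_i+r_j)·cross = 6.5·-52.7500 = -342.8750
edge 2: (4.5,4)→(14,28)  cross = 4.5·28 − 14·4 = 70.0000; (r_i+r_j)·cross = 18.5·70.0000 = 1295.0000
edge 3: (14,28)→(13.5,30.5)  cross = 14·30.5 − 13.5·28 = 49.0000; (r_i+r_j)·cross = 27.5·49.0000 = 1347.5000
edge 4: (13.5,30.5)→(0.5,39.5)  cross = 13.5·39.5 − 0.5·30.5 = 518.0000; (r_i+r_j)·cross = 14·518.0000 = 7252.0000
Σcross = 512.0000 → A = |Σcross|/2 = 256.0000 mm²
Σ(r_i+r_j)·cross = 9371.0000 → first moment M = |Σ|/6 = 1561.8333
R_c = M/A = 1561.8333/256.0000 = 6.1009 mm
θ = 325° = 5.672320 rad
V = θ·R_c·A = 5.672320·6.1009·256.0000 = 8859.219 mm³

Volume = 8859.219 mm³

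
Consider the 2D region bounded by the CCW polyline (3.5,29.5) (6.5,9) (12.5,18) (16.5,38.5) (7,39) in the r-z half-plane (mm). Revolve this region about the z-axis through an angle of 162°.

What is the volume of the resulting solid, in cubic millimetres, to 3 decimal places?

Profile (r,z), 5 vertices: (3.5,29.5) (6.5,9) (12.5,18) (16.5,38.5) (7,39)
edge 0: (3.5,29.5)→(6.5,9)  cross = 3.5·9 − 6.5·29.5 = -160.2500; (r_i+r_j)·cross = 10·-160.2500 = -1602.5000
edge 1: (6.5,9)→(12.5,18)  cross = 6.5·18 − 12.5·9 = 4.5000; (r_i+r_j)·cross = 19·4.5000 = 85.5000
edge 2: (12.5,18)→(16.5,38.5)  cross = 12.5·38.5 − 16.5·18 = 184.2500; (r_i+r_j)·cross = 29·184.2500 = 5343.2500
edge 3: (16.5,38.5)→(7,39)  cross = 16.5·39 − 7·38.5 = 374.0000; (r_i+r_j)·cross = 23.5·374.0000 = 8789.0000
edge 4: (7,39)→(3.5,29.5)  cross = 7·29.5 − 3.5·39 = 70.0000; (r_i+r_j)·cross = 10.5·70.0000 = 735.0000
Σcross = 472.5000 → A = |Σcross|/2 = 236.2500 mm²
Σ(r_i+r_j)·cross = 13350.2500 → first moment M = |Σ|/6 = 2225.0417
R_c = M/A = 2225.0417/236.2500 = 9.4182 mm
θ = 162° = 2.827433 rad
V = θ·R_c·A = 2.827433·9.4182·236.2500 = 6291.157 mm³

Volume = 6291.157 mm³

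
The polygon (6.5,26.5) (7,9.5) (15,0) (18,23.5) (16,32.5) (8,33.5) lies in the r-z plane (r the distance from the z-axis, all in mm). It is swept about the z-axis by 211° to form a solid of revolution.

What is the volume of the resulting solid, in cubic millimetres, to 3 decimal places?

Volume = 12566.104 mm³

Profile (r,z), 6 vertices: (6.5,26.5) (7,9.5) (15,0) (18,23.5) (16,32.5) (8,33.5)
edge 0: (6.5,26.5)→(7,9.5)  cross = 6.5·9.5 − 7·26.5 = -123.7500; (r_i+r_j)·cross = 13.5·-123.7500 = -1670.6250
edge 1: (7,9.5)→(15,0)  cross = 7·0 − 15·9.5 = -142.5000; (r_i+r_j)·cross = 22·-142.5000 = -3135.0000
edge 2: (15,0)→(18,23.5)  cross = 15·23.5 − 18·0 = 352.5000; (r_i+r_j)·cross = 33·352.5000 = 11632.5000
edge 3: (18,23.5)→(16,32.5)  cross = 18·32.5 − 16·23.5 = 209.0000; (r_i+r_j)·cross = 34·209.0000 = 7106.0000
edge 4: (16,32.5)→(8,33.5)  cross = 16·33.5 − 8·32.5 = 276.0000; (r_i+r_j)·cross = 24·276.0000 = 6624.0000
edge 5: (8,33.5)→(6.5,26.5)  cross = 8·26.5 − 6.5·33.5 = -5.7500; (r_i+r_j)·cross = 14.5·-5.7500 = -83.3750
Σcross = 565.5000 → A = |Σcross|/2 = 282.7500 mm²
Σ(r_i+r_j)·cross = 20473.5000 → first moment M = |Σ|/6 = 3412.2500
R_c = M/A = 3412.2500/282.7500 = 12.0681 mm
θ = 211° = 3.682645 rad
V = θ·R_c·A = 3.682645·12.0681·282.7500 = 12566.104 mm³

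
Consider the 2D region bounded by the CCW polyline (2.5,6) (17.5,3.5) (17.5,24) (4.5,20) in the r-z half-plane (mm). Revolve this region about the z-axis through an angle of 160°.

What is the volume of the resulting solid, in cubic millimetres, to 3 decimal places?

Profile (r,z), 4 vertices: (2.5,6) (17.5,3.5) (17.5,24) (4.5,20)
edge 0: (2.5,6)→(17.5,3.5)  cross = 2.5·3.5 − 17.5·6 = -96.2500; (r_i+r_j)·cross = 20·-96.2500 = -1925.0000
edge 1: (17.5,3.5)→(17.5,24)  cross = 17.5·24 − 17.5·3.5 = 358.7500; (r_i+r_j)·cross = 35·358.7500 = 12556.2500
edge 2: (17.5,24)→(4.5,20)  cross = 17.5·20 − 4.5·24 = 242.0000; (r_i+r_j)·cross = 22·242.0000 = 5324.0000
edge 3: (4.5,20)→(2.5,6)  cross = 4.5·6 − 2.5·20 = -23.0000; (r_i+r_j)·cross = 7·-23.0000 = -161.0000
Σcross = 481.5000 → A = |Σcross|/2 = 240.7500 mm²
Σ(r_i+r_j)·cross = 15794.2500 → first moment M = |Σ|/6 = 2632.3750
R_c = M/A = 2632.3750/240.7500 = 10.9341 mm
θ = 160° = 2.792527 rad
V = θ·R_c·A = 2.792527·10.9341·240.7500 = 7350.978 mm³

Volume = 7350.978 mm³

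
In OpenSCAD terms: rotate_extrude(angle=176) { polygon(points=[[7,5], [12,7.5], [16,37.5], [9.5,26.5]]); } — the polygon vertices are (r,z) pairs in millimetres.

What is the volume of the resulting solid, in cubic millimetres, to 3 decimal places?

Volume = 4376.326 mm³

Profile (r,z), 4 vertices: (7,5) (12,7.5) (16,37.5) (9.5,26.5)
edge 0: (7,5)→(12,7.5)  cross = 7·7.5 − 12·5 = -7.5000; (r_i+r_j)·cross = 19·-7.5000 = -142.5000
edge 1: (12,7.5)→(16,37.5)  cross = 12·37.5 − 16·7.5 = 330.0000; (r_i+r_j)·cross = 28·330.0000 = 9240.0000
edge 2: (16,37.5)→(9.5,26.5)  cross = 16·26.5 − 9.5·37.5 = 67.7500; (r_i+r_j)·cross = 25.5·67.7500 = 1727.6250
edge 3: (9.5,26.5)→(7,5)  cross = 9.5·5 − 7·26.5 = -138.0000; (r_i+r_j)·cross = 16.5·-138.0000 = -2277.0000
Σcross = 252.2500 → A = |Σcross|/2 = 126.1250 mm²
Σ(r_i+r_j)·cross = 8548.1250 → first moment M = |Σ|/6 = 1424.6875
R_c = M/A = 1424.6875/126.1250 = 11.2958 mm
θ = 176° = 3.071779 rad
V = θ·R_c·A = 3.071779·11.2958·126.1250 = 4376.326 mm³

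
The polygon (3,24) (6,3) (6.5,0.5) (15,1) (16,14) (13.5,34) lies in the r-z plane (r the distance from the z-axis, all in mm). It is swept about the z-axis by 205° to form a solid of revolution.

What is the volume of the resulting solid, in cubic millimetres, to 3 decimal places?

Volume = 11155.225 mm³

Profile (r,z), 6 vertices: (3,24) (6,3) (6.5,0.5) (15,1) (16,14) (13.5,34)
edge 0: (3,24)→(6,3)  cross = 3·3 − 6·24 = -135.0000; (r_i+r_j)·cross = 9·-135.0000 = -1215.0000
edge 1: (6,3)→(6.5,0.5)  cross = 6·0.5 − 6.5·3 = -16.5000; (r_i+r_j)·cross = 12.5·-16.5000 = -206.2500
edge 2: (6.5,0.5)→(15,1)  cross = 6.5·1 − 15·0.5 = -1.0000; (r_i+r_j)·cross = 21.5·-1.0000 = -21.5000
edge 3: (15,1)→(16,14)  cross = 15·14 − 16·1 = 194.0000; (r_i+r_j)·cross = 31·194.0000 = 6014.0000
edge 4: (16,14)→(13.5,34)  cross = 16·34 − 13.5·14 = 355.0000; (r_i+r_j)·cross = 29.5·355.0000 = 10472.5000
edge 5: (13.5,34)→(3,24)  cross = 13.5·24 − 3·34 = 222.0000; (r_i+r_j)·cross = 16.5·222.0000 = 3663.0000
Σcross = 618.5000 → A = |Σcross|/2 = 309.2500 mm²
Σ(r_i+r_j)·cross = 18706.7500 → first moment M = |Σ|/6 = 3117.7917
R_c = M/A = 3117.7917/309.2500 = 10.0818 mm
θ = 205° = 3.577925 rad
V = θ·R_c·A = 3.577925·10.0818·309.2500 = 11155.225 mm³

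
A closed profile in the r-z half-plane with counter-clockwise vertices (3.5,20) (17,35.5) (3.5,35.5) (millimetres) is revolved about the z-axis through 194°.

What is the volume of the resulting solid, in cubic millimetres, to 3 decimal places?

Volume = 2834.031 mm³

Profile (r,z), 3 vertices: (3.5,20) (17,35.5) (3.5,35.5)
edge 0: (3.5,20)→(17,35.5)  cross = 3.5·35.5 − 17·20 = -215.7500; (r_i+r_j)·cross = 20.5·-215.7500 = -4422.8750
edge 1: (17,35.5)→(3.5,35.5)  cross = 17·35.5 − 3.5·35.5 = 479.2500; (r_i+r_j)·cross = 20.5·479.2500 = 9824.6250
edge 2: (3.5,35.5)→(3.5,20)  cross = 3.5·20 − 3.5·35.5 = -54.2500; (r_i+r_j)·cross = 7·-54.2500 = -379.7500
Σcross = 209.2500 → A = |Σcross|/2 = 104.6250 mm²
Σ(r_i+r_j)·cross = 5022.0000 → first moment M = |Σ|/6 = 837.0000
R_c = M/A = 837.0000/104.6250 = 8.0000 mm
θ = 194° = 3.385939 rad
V = θ·R_c·A = 3.385939·8.0000·104.6250 = 2834.031 mm³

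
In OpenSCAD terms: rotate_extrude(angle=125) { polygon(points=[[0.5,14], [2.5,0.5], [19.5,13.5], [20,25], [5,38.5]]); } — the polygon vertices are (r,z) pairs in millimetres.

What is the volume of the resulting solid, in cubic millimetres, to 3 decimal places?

Volume = 9242.655 mm³

Profile (r,z), 5 vertices: (0.5,14) (2.5,0.5) (19.5,13.5) (20,25) (5,38.5)
edge 0: (0.5,14)→(2.5,0.5)  cross = 0.5·0.5 − 2.5·14 = -34.7500; (r_i+r_j)·cross = 3·-34.7500 = -104.2500
edge 1: (2.5,0.5)→(19.5,13.5)  cross = 2.5·13.5 − 19.5·0.5 = 24.0000; (r_i+r_j)·cross = 22·24.0000 = 528.0000
edge 2: (19.5,13.5)→(20,25)  cross = 19.5·25 − 20·13.5 = 217.5000; (r_i+r_j)·cross = 39.5·217.5000 = 8591.2500
edge 3: (20,25)→(5,38.5)  cross = 20·38.5 − 5·25 = 645.0000; (r_i+r_j)·cross = 25·645.0000 = 16125.0000
edge 4: (5,38.5)→(0.5,14)  cross = 5·14 − 0.5·38.5 = 50.7500; (r_i+r_j)·cross = 5.5·50.7500 = 279.1250
Σcross = 902.5000 → A = |Σcross|/2 = 451.2500 mm²
Σ(r_i+r_j)·cross = 25419.1250 → first moment M = |Σ|/6 = 4236.5208
R_c = M/A = 4236.5208/451.2500 = 9.3884 mm
θ = 125° = 2.181662 rad
V = θ·R_c·A = 2.181662·9.3884·451.2500 = 9242.655 mm³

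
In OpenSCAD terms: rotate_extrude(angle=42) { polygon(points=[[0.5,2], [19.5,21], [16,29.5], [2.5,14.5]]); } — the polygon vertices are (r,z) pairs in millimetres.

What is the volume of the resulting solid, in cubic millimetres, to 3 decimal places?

Volume = 1324.875 mm³

Profile (r,z), 4 vertices: (0.5,2) (19.5,21) (16,29.5) (2.5,14.5)
edge 0: (0.5,2)→(19.5,21)  cross = 0.5·21 − 19.5·2 = -28.5000; (r_i+r_j)·cross = 20·-28.5000 = -570.0000
edge 1: (19.5,21)→(16,29.5)  cross = 19.5·29.5 − 16·21 = 239.2500; (r_i+r_j)·cross = 35.5·239.2500 = 8493.3750
edge 2: (16,29.5)→(2.5,14.5)  cross = 16·14.5 − 2.5·29.5 = 158.2500; (r_i+r_j)·cross = 18.5·158.2500 = 2927.6250
edge 3: (2.5,14.5)→(0.5,2)  cross = 2.5·2 − 0.5·14.5 = -2.2500; (r_i+r_j)·cross = 3·-2.2500 = -6.7500
Σcross = 366.7500 → A = |Σcross|/2 = 183.3750 mm²
Σ(r_i+r_j)·cross = 10844.2500 → first moment M = |Σ|/6 = 1807.3750
R_c = M/A = 1807.3750/183.3750 = 9.8562 mm
θ = 42° = 0.733038 rad
V = θ·R_c·A = 0.733038·9.8562·183.3750 = 1324.875 mm³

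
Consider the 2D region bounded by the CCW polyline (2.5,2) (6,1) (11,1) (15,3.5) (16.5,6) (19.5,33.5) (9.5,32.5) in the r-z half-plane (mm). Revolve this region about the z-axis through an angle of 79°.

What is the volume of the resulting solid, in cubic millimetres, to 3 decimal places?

Volume = 5871.577 mm³

Profile (r,z), 7 vertices: (2.5,2) (6,1) (11,1) (15,3.5) (16.5,6) (19.5,33.5) (9.5,32.5)
edge 0: (2.5,2)→(6,1)  cross = 2.5·1 − 6·2 = -9.5000; (r_i+r_j)·cross = 8.5·-9.5000 = -80.7500
edge 1: (6,1)→(11,1)  cross = 6·1 − 11·1 = -5.0000; (r_i+r_j)·cross = 17·-5.0000 = -85.0000
edge 2: (11,1)→(15,3.5)  cross = 11·3.5 − 15·1 = 23.5000; (r_i+r_j)·cross = 26·23.5000 = 611.0000
edge 3: (15,3.5)→(16.5,6)  cross = 15·6 − 16.5·3.5 = 32.2500; (r_i+r_j)·cross = 31.5·32.2500 = 1015.8750
edge 4: (16.5,6)→(19.5,33.5)  cross = 16.5·33.5 − 19.5·6 = 435.7500; (r_i+r_j)·cross = 36·435.7500 = 15687.0000
edge 5: (19.5,33.5)→(9.5,32.5)  cross = 19.5·32.5 − 9.5·33.5 = 315.5000; (r_i+r_j)·cross = 29·315.5000 = 9149.5000
edge 6: (9.5,32.5)→(2.5,2)  cross = 9.5·2 − 2.5·32.5 = -62.2500; (r_i+r_j)·cross = 12·-62.2500 = -747.0000
Σcross = 730.2500 → A = |Σcross|/2 = 365.1250 mm²
Σ(r_i+r_j)·cross = 25550.6250 → first moment M = |Σ|/6 = 4258.4375
R_c = M/A = 4258.4375/365.1250 = 11.6630 mm
θ = 79° = 1.378810 rad
V = θ·R_c·A = 1.378810·11.6630·365.1250 = 5871.577 mm³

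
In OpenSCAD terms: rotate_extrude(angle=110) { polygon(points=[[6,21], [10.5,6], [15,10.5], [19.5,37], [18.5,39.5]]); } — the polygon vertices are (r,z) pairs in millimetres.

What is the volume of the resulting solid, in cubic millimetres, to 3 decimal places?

Volume = 5287.940 mm³

Profile (r,z), 5 vertices: (6,21) (10.5,6) (15,10.5) (19.5,37) (18.5,39.5)
edge 0: (6,21)→(10.5,6)  cross = 6·6 − 10.5·21 = -184.5000; (r_i+r_j)·cross = 16.5·-184.5000 = -3044.2500
edge 1: (10.5,6)→(15,10.5)  cross = 10.5·10.5 − 15·6 = 20.2500; (r_i+r_j)·cross = 25.5·20.2500 = 516.3750
edge 2: (15,10.5)→(19.5,37)  cross = 15·37 − 19.5·10.5 = 350.2500; (r_i+r_j)·cross = 34.5·350.2500 = 12083.6250
edge 3: (19.5,37)→(18.5,39.5)  cross = 19.5·39.5 − 18.5·37 = 85.7500; (r_i+r_j)·cross = 38·85.7500 = 3258.5000
edge 4: (18.5,39.5)→(6,21)  cross = 18.5·21 − 6·39.5 = 151.5000; (r_i+r_j)·cross = 24.5·151.5000 = 3711.7500
Σcross = 423.2500 → A = |Σcross|/2 = 211.6250 mm²
Σ(r_i+r_j)·cross = 16526.0000 → first moment M = |Σ|/6 = 2754.3333
R_c = M/A = 2754.3333/211.6250 = 13.0152 mm
θ = 110° = 1.919862 rad
V = θ·R_c·A = 1.919862·13.0152·211.6250 = 5287.940 mm³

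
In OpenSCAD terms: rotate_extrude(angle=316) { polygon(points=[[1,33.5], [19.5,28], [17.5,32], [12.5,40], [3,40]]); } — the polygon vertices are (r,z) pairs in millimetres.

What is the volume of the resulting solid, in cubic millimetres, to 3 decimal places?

Volume = 6684.816 mm³

Profile (r,z), 5 vertices: (1,33.5) (19.5,28) (17.5,32) (12.5,40) (3,40)
edge 0: (1,33.5)→(19.5,28)  cross = 1·28 − 19.5·33.5 = -625.2500; (r_i+r_j)·cross = 20.5·-625.2500 = -12817.6250
edge 1: (19.5,28)→(17.5,32)  cross = 19.5·32 − 17.5·28 = 134.0000; (r_i+r_j)·cross = 37·134.0000 = 4958.0000
edge 2: (17.5,32)→(12.5,40)  cross = 17.5·40 − 12.5·32 = 300.0000; (r_i+r_j)·cross = 30·300.0000 = 9000.0000
edge 3: (12.5,40)→(3,40)  cross = 12.5·40 − 3·40 = 380.0000; (r_i+r_j)·cross = 15.5·380.0000 = 5890.0000
edge 4: (3,40)→(1,33.5)  cross = 3·33.5 − 1·40 = 60.5000; (r_i+r_j)·cross = 4·60.5000 = 242.0000
Σcross = 249.2500 → A = |Σcross|/2 = 124.6250 mm²
Σ(r_i+r_j)·cross = 7272.3750 → first moment M = |Σ|/6 = 1212.0625
R_c = M/A = 1212.0625/124.6250 = 9.7257 mm
θ = 316° = 5.515240 rad
V = θ·R_c·A = 5.515240·9.7257·124.6250 = 6684.816 mm³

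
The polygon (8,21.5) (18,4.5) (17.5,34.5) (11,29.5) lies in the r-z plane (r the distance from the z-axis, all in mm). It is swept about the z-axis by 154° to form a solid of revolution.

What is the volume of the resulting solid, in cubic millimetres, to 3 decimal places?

Volume = 6285.325 mm³

Profile (r,z), 4 vertices: (8,21.5) (18,4.5) (17.5,34.5) (11,29.5)
edge 0: (8,21.5)→(18,4.5)  cross = 8·4.5 − 18·21.5 = -351.0000; (r_i+r_j)·cross = 26·-351.0000 = -9126.0000
edge 1: (18,4.5)→(17.5,34.5)  cross = 18·34.5 − 17.5·4.5 = 542.2500; (r_i+r_j)·cross = 35.5·542.2500 = 19249.8750
edge 2: (17.5,34.5)→(11,29.5)  cross = 17.5·29.5 − 11·34.5 = 136.7500; (r_i+r_j)·cross = 28.5·136.7500 = 3897.3750
edge 3: (11,29.5)→(8,21.5)  cross = 11·21.5 − 8·29.5 = 0.5000; (r_i+r_j)·cross = 19·0.5000 = 9.5000
Σcross = 328.5000 → A = |Σcross|/2 = 164.2500 mm²
Σ(r_i+r_j)·cross = 14030.7500 → first moment M = |Σ|/6 = 2338.4583
R_c = M/A = 2338.4583/164.2500 = 14.2372 mm
θ = 154° = 2.687807 rad
V = θ·R_c·A = 2.687807·14.2372·164.2500 = 6285.325 mm³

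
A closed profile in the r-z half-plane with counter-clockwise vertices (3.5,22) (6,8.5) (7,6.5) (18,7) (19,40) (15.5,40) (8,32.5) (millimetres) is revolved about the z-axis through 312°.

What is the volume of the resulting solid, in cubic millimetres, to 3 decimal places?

Volume = 25997.491 mm³

Profile (r,z), 7 vertices: (3.5,22) (6,8.5) (7,6.5) (18,7) (19,40) (15.5,40) (8,32.5)
edge 0: (3.5,22)→(6,8.5)  cross = 3.5·8.5 − 6·22 = -102.2500; (r_i+r_j)·cross = 9.5·-102.2500 = -971.3750
edge 1: (6,8.5)→(7,6.5)  cross = 6·6.5 − 7·8.5 = -20.5000; (r_i+r_j)·cross = 13·-20.5000 = -266.5000
edge 2: (7,6.5)→(18,7)  cross = 7·7 − 18·6.5 = -68.0000; (r_i+r_j)·cross = 25·-68.0000 = -1700.0000
edge 3: (18,7)→(19,40)  cross = 18·40 − 19·7 = 587.0000; (r_i+r_j)·cross = 37·587.0000 = 21719.0000
edge 4: (19,40)→(15.5,40)  cross = 19·40 − 15.5·40 = 140.0000; (r_i+r_j)·cross = 34.5·140.0000 = 4830.0000
edge 5: (15.5,40)→(8,32.5)  cross = 15.5·32.5 − 8·40 = 183.7500; (r_i+r_j)·cross = 23.5·183.7500 = 4318.1250
edge 6: (8,32.5)→(3.5,22)  cross = 8·22 − 3.5·32.5 = 62.2500; (r_i+r_j)·cross = 11.5·62.2500 = 715.8750
Σcross = 782.2500 → A = |Σcross|/2 = 391.1250 mm²
Σ(r_i+r_j)·cross = 28645.1250 → first moment M = |Σ|/6 = 4774.1875
R_c = M/A = 4774.1875/391.1250 = 12.2063 mm
θ = 312° = 5.445427 rad
V = θ·R_c·A = 5.445427·12.2063·391.1250 = 25997.491 mm³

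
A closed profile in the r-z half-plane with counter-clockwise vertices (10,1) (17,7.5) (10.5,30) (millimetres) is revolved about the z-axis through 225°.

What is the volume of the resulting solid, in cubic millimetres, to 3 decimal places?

Profile (r,z), 3 vertices: (10,1) (17,7.5) (10.5,30)
edge 0: (10,1)→(17,7.5)  cross = 10·7.5 − 17·1 = 58.0000; (r_i+r_j)·cross = 27·58.0000 = 1566.0000
edge 1: (17,7.5)→(10.5,30)  cross = 17·30 − 10.5·7.5 = 431.2500; (r_i+r_j)·cross = 27.5·431.2500 = 11859.3750
edge 2: (10.5,30)→(10,1)  cross = 10.5·1 − 10·30 = -289.5000; (r_i+r_j)·cross = 20.5·-289.5000 = -5934.7500
Σcross = 199.7500 → A = |Σcross|/2 = 99.8750 mm²
Σ(r_i+r_j)·cross = 7490.6250 → first moment M = |Σ|/6 = 1248.4375
R_c = M/A = 1248.4375/99.8750 = 12.5000 mm
θ = 225° = 3.926991 rad
V = θ·R_c·A = 3.926991·12.5000·99.8750 = 4902.603 mm³

Volume = 4902.603 mm³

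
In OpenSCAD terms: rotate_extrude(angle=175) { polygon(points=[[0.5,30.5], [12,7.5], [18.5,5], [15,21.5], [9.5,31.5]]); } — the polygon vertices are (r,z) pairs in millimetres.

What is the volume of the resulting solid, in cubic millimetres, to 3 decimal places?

Profile (r,z), 5 vertices: (0.5,30.5) (12,7.5) (18.5,5) (15,21.5) (9.5,31.5)
edge 0: (0.5,30.5)→(12,7.5)  cross = 0.5·7.5 − 12·30.5 = -362.2500; (r_i+r_j)·cross = 12.5·-362.2500 = -4528.1250
edge 1: (12,7.5)→(18.5,5)  cross = 12·5 − 18.5·7.5 = -78.7500; (r_i+r_j)·cross = 30.5·-78.7500 = -2401.8750
edge 2: (18.5,5)→(15,21.5)  cross = 18.5·21.5 − 15·5 = 322.7500; (r_i+r_j)·cross = 33.5·322.7500 = 10812.1250
edge 3: (15,21.5)→(9.5,31.5)  cross = 15·31.5 − 9.5·21.5 = 268.2500; (r_i+r_j)·cross = 24.5·268.2500 = 6572.1250
edge 4: (9.5,31.5)→(0.5,30.5)  cross = 9.5·30.5 − 0.5·31.5 = 274.0000; (r_i+r_j)·cross = 10·274.0000 = 2740.0000
Σcross = 424.0000 → A = |Σcross|/2 = 212.0000 mm²
Σ(r_i+r_j)·cross = 13194.2500 → first moment M = |Σ|/6 = 2199.0417
R_c = M/A = 2199.0417/212.0000 = 10.3728 mm
θ = 175° = 3.054326 rad
V = θ·R_c·A = 3.054326·10.3728·212.0000 = 6716.591 mm³

Volume = 6716.591 mm³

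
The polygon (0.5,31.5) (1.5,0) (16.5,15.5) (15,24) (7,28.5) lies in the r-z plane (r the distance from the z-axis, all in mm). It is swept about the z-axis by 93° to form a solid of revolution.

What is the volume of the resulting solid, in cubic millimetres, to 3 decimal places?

Profile (r,z), 5 vertices: (0.5,31.5) (1.5,0) (16.5,15.5) (15,24) (7,28.5)
edge 0: (0.5,31.5)→(1.5,0)  cross = 0.5·0 − 1.5·31.5 = -47.2500; (r_i+r_j)·cross = 2·-47.2500 = -94.5000
edge 1: (1.5,0)→(16.5,15.5)  cross = 1.5·15.5 − 16.5·0 = 23.2500; (r_i+r_j)·cross = 18·23.2500 = 418.5000
edge 2: (16.5,15.5)→(15,24)  cross = 16.5·24 − 15·15.5 = 163.5000; (r_i+r_j)·cross = 31.5·163.5000 = 5150.2500
edge 3: (15,24)→(7,28.5)  cross = 15·28.5 − 7·24 = 259.5000; (r_i+r_j)·cross = 22·259.5000 = 5709.0000
edge 4: (7,28.5)→(0.5,31.5)  cross = 7·31.5 − 0.5·28.5 = 206.2500; (r_i+r_j)·cross = 7.5·206.2500 = 1546.8750
Σcross = 605.2500 → A = |Σcross|/2 = 302.6250 mm²
Σ(r_i+r_j)·cross = 12730.1250 → first moment M = |Σ|/6 = 2121.6875
R_c = M/A = 2121.6875/302.6250 = 7.0109 mm
θ = 93° = 1.623156 rad
V = θ·R_c·A = 1.623156·7.0109·302.6250 = 3443.830 mm³

Volume = 3443.830 mm³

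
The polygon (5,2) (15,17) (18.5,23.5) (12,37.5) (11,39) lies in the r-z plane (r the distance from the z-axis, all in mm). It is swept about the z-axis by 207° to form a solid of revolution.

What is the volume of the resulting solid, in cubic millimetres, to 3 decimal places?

Profile (r,z), 5 vertices: (5,2) (15,17) (18.5,23.5) (12,37.5) (11,39)
edge 0: (5,2)→(15,17)  cross = 5·17 − 15·2 = 55.0000; (r_i+r_j)·cross = 20·55.0000 = 1100.0000
edge 1: (15,17)→(18.5,23.5)  cross = 15·23.5 − 18.5·17 = 38.0000; (r_i+r_j)·cross = 33.5·38.0000 = 1273.0000
edge 2: (18.5,23.5)→(12,37.5)  cross = 18.5·37.5 − 12·23.5 = 411.7500; (r_i+r_j)·cross = 30.5·411.7500 = 12558.3750
edge 3: (12,37.5)→(11,39)  cross = 12·39 − 11·37.5 = 55.5000; (r_i+r_j)·cross = 23·55.5000 = 1276.5000
edge 4: (11,39)→(5,2)  cross = 11·2 − 5·39 = -173.0000; (r_i+r_j)·cross = 16·-173.0000 = -2768.0000
Σcross = 387.2500 → A = |Σcross|/2 = 193.6250 mm²
Σ(r_i+r_j)·cross = 13439.8750 → first moment M = |Σ|/6 = 2239.9792
R_c = M/A = 2239.9792/193.6250 = 11.5686 mm
θ = 207° = 3.612832 rad
V = θ·R_c·A = 3.612832·11.5686·193.6250 = 8092.667 mm³

Volume = 8092.667 mm³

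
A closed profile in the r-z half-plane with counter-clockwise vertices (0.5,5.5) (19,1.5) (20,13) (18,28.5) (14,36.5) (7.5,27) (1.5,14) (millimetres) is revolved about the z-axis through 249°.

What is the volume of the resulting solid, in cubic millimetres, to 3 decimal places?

Volume = 21938.132 mm³

Profile (r,z), 7 vertices: (0.5,5.5) (19,1.5) (20,13) (18,28.5) (14,36.5) (7.5,27) (1.5,14)
edge 0: (0.5,5.5)→(19,1.5)  cross = 0.5·1.5 − 19·5.5 = -103.7500; (r_i+r_j)·cross = 19.5·-103.7500 = -2023.1250
edge 1: (19,1.5)→(20,13)  cross = 19·13 − 20·1.5 = 217.0000; (r_i+r_j)·cross = 39·217.0000 = 8463.0000
edge 2: (20,13)→(18,28.5)  cross = 20·28.5 − 18·13 = 336.0000; (r_i+r_j)·cross = 38·336.0000 = 12768.0000
edge 3: (18,28.5)→(14,36.5)  cross = 18·36.5 − 14·28.5 = 258.0000; (r_i+r_j)·cross = 32·258.0000 = 8256.0000
edge 4: (14,36.5)→(7.5,27)  cross = 14·27 − 7.5·36.5 = 104.2500; (r_i+r_j)·cross = 21.5·104.2500 = 2241.3750
edge 5: (7.5,27)→(1.5,14)  cross = 7.5·14 − 1.5·27 = 64.5000; (r_i+r_j)·cross = 9·64.5000 = 580.5000
edge 6: (1.5,14)→(0.5,5.5)  cross = 1.5·5.5 − 0.5·14 = 1.2500; (r_i+r_j)·cross = 2·1.2500 = 2.5000
Σcross = 877.2500 → A = |Σcross|/2 = 438.6250 mm²
Σ(r_i+r_j)·cross = 30288.2500 → first moment M = |Σ|/6 = 5048.0417
R_c = M/A = 5048.0417/438.6250 = 11.5088 mm
θ = 249° = 4.345870 rad
V = θ·R_c·A = 4.345870·11.5088·438.6250 = 21938.132 mm³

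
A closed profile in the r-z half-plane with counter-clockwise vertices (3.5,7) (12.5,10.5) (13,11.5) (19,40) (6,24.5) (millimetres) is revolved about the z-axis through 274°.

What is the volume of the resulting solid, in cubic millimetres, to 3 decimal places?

Profile (r,z), 5 vertices: (3.5,7) (12.5,10.5) (13,11.5) (19,40) (6,24.5)
edge 0: (3.5,7)→(12.5,10.5)  cross = 3.5·10.5 − 12.5·7 = -50.7500; (r_i+r_j)·cross = 16·-50.7500 = -812.0000
edge 1: (12.5,10.5)→(13,11.5)  cross = 12.5·11.5 − 13·10.5 = 7.2500; (r_i+r_j)·cross = 25.5·7.2500 = 184.8750
edge 2: (13,11.5)→(19,40)  cross = 13·40 − 19·11.5 = 301.5000; (r_i+r_j)·cross = 32·301.5000 = 9648.0000
edge 3: (19,40)→(6,24.5)  cross = 19·24.5 − 6·40 = 225.5000; (r_i+r_j)·cross = 25·225.5000 = 5637.5000
edge 4: (6,24.5)→(3.5,7)  cross = 6·7 − 3.5·24.5 = -43.7500; (r_i+r_j)·cross = 9.5·-43.7500 = -415.6250
Σcross = 439.7500 → A = |Σcross|/2 = 219.8750 mm²
Σ(r_i+r_j)·cross = 14242.7500 → first moment M = |Σ|/6 = 2373.7917
R_c = M/A = 2373.7917/219.8750 = 10.7961 mm
θ = 274° = 4.782202 rad
V = θ·R_c·A = 4.782202·10.7961·219.8750 = 11351.952 mm³

Volume = 11351.952 mm³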